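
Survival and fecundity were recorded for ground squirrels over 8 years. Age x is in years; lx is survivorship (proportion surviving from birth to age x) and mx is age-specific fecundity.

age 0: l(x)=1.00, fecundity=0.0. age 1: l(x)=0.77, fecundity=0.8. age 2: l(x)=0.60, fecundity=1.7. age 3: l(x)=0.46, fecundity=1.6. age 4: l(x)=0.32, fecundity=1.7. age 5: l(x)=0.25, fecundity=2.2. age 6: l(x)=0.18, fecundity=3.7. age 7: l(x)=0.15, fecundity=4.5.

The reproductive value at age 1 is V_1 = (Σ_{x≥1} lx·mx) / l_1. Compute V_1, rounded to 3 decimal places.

lx·mx for x ≥ 1: 0.616, 1.02, 0.736, 0.544, 0.55, 0.666, 0.675 → sum = 4.807
V_1 = 4.807 / l_1 = 4.807 / 0.77 = 6.242857… → 6.243

6.243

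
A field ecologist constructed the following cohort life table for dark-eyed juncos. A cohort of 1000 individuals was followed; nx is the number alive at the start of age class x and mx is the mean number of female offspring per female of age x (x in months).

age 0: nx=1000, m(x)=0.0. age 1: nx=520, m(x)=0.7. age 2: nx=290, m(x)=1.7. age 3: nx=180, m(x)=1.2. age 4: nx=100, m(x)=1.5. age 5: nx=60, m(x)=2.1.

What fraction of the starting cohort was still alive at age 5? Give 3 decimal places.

0.060

l_5 = n_5/n_0 = 60/1000 = 0.06 → 0.060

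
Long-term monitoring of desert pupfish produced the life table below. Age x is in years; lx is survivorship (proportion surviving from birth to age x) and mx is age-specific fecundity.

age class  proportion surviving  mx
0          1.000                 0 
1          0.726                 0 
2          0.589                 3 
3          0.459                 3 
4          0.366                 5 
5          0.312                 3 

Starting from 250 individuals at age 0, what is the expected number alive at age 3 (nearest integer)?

Expected survivors = N0 · l_3 = 250 × 0.459 = 114.75 → 115

115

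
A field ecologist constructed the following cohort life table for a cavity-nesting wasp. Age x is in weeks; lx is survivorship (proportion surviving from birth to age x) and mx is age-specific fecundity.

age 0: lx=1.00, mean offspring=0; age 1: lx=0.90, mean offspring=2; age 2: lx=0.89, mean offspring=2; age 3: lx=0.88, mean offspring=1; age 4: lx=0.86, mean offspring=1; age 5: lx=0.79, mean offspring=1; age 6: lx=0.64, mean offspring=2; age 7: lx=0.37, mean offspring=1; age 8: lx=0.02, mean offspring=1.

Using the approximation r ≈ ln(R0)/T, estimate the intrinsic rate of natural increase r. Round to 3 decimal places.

0.618

R0 = Σ lx·mx = 0 + 1.8 + 1.78 + 0.88 + 0.86 + 0.79 + 1.28 + 0.37 + 0.02 = 7.78
Σ x·lx·mx = 25.82; T = 25.82/7.78 = 3.31877…
r ≈ ln(R0)/T = ln(7.78)/3.31877… = 0.61817… → 0.618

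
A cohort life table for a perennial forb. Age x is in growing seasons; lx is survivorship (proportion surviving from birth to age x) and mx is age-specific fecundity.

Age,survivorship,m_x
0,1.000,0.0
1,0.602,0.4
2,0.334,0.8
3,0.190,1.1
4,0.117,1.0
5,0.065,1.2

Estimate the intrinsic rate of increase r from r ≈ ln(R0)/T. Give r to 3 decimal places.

R0 = Σ lx·mx = 0 + 0.2408 + 0.2672 + 0.209 + 0.117 + 0.078 = 0.912
Σ x·lx·mx = 2.2602; T = 2.2602/0.912 = 2.47829…
r ≈ ln(R0)/T = ln(0.912)/2.47829… = -0.03717… → -0.037

-0.037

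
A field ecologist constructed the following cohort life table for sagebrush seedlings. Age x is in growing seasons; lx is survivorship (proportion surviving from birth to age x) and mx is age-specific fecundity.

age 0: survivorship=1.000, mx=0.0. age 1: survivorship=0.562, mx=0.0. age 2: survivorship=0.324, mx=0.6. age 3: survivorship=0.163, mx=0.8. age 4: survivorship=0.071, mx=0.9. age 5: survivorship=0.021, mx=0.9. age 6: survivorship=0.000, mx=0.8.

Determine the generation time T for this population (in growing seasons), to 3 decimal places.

lx·mx: 0, 0, 0.1944, 0.1304, 0.0639, 0.0189, 0 → R0 = 0.4076
x·lx·mx: 0, 0, 0.3888, 0.3912, 0.2556, 0.0945, 0 → Σ = 1.1301
T = 1.1301 / 0.4076 = 2.772571… → 2.773

2.773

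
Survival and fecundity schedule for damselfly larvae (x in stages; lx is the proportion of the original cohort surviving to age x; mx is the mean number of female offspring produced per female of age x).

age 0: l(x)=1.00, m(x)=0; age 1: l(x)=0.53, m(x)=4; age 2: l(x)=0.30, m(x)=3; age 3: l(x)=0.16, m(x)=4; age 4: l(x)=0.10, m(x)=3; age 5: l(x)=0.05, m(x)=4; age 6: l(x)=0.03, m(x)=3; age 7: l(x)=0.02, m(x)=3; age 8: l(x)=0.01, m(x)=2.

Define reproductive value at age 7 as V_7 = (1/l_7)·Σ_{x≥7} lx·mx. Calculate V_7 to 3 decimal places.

lx·mx for x ≥ 7: 0.06, 0.02 → sum = 0.08
V_7 = 0.08 / l_7 = 0.08 / 0.02 = 4 → 4.000

4.000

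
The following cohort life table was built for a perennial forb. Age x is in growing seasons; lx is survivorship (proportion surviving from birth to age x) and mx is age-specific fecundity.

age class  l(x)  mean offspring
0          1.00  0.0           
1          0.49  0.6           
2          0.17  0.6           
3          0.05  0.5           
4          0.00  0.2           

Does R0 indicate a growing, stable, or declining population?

declining

R0 = Σ lx·mx = 0 + 0.294 + 0.102 + 0.025 + 0 = 0.421
R0 < 1, so the population is declining.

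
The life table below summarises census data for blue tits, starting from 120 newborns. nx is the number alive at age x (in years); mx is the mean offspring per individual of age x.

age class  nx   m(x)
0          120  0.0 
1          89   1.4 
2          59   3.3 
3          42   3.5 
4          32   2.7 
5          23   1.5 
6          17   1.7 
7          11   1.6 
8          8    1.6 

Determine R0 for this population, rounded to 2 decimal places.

5.39

lx = nx/n0 = nx/120: 1, 0.74167…, 0.49167…, 0.35, 0.26667…, 0.19167…, 0.14167…, 0.09167…, 0.06667…
lx·mx by age: 0, 1.038333…, 1.6225…, 1.225, 0.72…, 0.2875…, 0.240833…, 0.146667…, 0.106667…
R0 = Σ lx·mx = 5.3875… → 5.39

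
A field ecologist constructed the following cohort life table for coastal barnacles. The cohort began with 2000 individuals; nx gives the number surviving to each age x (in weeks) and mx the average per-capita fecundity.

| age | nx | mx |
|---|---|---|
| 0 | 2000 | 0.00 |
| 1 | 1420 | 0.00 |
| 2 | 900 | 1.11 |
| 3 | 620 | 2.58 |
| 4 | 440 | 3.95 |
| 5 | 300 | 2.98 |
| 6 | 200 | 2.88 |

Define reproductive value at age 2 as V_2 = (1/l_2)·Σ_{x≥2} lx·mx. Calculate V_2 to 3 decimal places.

lx = nx/n0 = nx/2000: 1, 0.71, 0.45, 0.31, 0.22, 0.15, 0.1
lx·mx for x ≥ 2: 0.4995, 0.7998, 0.869, 0.447, 0.288 → sum = 2.9033
V_2 = 2.9033 / l_2 = 2.9033 / 0.45 = 6.451778… → 6.452

6.452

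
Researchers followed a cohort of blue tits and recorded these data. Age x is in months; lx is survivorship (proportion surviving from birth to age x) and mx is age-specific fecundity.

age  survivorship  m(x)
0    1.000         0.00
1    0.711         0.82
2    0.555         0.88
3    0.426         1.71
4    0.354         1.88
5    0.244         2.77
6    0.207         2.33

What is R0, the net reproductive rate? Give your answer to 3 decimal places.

3.624

lx·mx by age: 0, 0.58302, 0.4884, 0.72846, 0.66552, 0.67588, 0.48231
R0 = Σ lx·mx = 3.62359 → 3.624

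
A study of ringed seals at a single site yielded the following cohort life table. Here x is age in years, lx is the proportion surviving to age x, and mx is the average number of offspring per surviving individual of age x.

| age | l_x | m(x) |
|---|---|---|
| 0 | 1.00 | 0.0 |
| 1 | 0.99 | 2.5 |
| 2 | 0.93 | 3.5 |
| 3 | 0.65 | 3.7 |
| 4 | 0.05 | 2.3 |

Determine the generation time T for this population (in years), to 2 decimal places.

lx·mx: 0, 2.475, 3.255, 2.405, 0.115 → R0 = 8.25
x·lx·mx: 0, 2.475, 6.51, 7.215, 0.46 → Σ = 16.66
T = 16.66 / 8.25 = 2.019394… → 2.02

2.02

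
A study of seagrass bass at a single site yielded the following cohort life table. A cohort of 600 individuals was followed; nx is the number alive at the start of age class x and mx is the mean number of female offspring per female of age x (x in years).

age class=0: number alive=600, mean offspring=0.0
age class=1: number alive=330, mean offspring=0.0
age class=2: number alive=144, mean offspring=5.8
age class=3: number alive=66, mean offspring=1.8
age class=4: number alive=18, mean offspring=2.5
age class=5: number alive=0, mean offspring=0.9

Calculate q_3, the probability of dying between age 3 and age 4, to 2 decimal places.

0.73

lx = nx/n0 = nx/600: 1, 0.55, 0.24, 0.11, 0.03, 0
q_3 = (l_3 − l_4) / l_3 = (0.11 − 0.03) / 0.11
     = 0.08 / 0.11 = 0.727273… → 0.73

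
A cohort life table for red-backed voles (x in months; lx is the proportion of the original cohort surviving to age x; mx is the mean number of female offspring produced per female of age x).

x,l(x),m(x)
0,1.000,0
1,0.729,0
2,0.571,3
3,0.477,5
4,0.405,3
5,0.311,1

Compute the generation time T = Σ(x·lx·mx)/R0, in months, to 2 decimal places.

lx·mx: 0, 0, 1.713, 2.385, 1.215, 0.311 → R0 = 5.624
x·lx·mx: 0, 0, 3.426, 7.155, 4.86, 1.555 → Σ = 16.996
T = 16.996 / 5.624 = 3.022048… → 3.02

3.02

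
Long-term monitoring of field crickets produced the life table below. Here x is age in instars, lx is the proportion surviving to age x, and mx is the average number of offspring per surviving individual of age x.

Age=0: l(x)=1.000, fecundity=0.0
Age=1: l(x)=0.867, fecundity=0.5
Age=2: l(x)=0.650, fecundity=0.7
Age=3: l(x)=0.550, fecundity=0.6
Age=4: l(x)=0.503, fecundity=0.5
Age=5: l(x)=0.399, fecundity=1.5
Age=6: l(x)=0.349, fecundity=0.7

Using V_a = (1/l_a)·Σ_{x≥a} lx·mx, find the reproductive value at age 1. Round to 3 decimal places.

lx·mx for x ≥ 1: 0.4335, 0.455, 0.33, 0.2515, 0.5985, 0.2443 → sum = 2.3128
V_1 = 2.3128 / l_1 = 2.3128 / 0.867 = 2.667589… → 2.668

2.668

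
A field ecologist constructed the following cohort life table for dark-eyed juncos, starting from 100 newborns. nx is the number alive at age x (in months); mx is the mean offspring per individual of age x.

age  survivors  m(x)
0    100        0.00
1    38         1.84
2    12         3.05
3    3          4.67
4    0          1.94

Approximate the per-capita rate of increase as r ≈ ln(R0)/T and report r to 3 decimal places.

lx = nx/n0 = nx/100: 1, 0.38, 0.12, 0.03, 0
R0 = Σ lx·mx = 0 + 0.6992 + 0.366 + 0.1401 + 0 = 1.2053
Σ x·lx·mx = 1.8515; T = 1.8515/1.2053 = 1.53613…
r ≈ ln(R0)/T = ln(1.2053)/1.53613… = 0.12156… → 0.122

0.122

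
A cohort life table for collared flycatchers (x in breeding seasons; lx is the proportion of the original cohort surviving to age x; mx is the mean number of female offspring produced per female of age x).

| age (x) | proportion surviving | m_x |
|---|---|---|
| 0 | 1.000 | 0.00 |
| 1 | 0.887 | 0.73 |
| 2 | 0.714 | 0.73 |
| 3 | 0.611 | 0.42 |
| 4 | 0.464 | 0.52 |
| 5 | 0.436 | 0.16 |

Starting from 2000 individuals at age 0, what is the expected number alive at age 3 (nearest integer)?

Expected survivors = N0 · l_3 = 2000 × 0.611 = 1222 → 1222

1222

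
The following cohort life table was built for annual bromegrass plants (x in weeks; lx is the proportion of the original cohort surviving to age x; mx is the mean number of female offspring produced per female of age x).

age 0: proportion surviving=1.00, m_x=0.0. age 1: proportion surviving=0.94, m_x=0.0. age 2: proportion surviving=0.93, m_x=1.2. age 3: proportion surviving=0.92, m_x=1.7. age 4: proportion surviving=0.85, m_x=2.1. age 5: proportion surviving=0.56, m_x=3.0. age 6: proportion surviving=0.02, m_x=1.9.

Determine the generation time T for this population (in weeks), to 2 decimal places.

3.67

lx·mx: 0, 0, 1.116, 1.564, 1.785, 1.68, 0.038 → R0 = 6.183
x·lx·mx: 0, 0, 2.232, 4.692, 7.14, 8.4, 0.228 → Σ = 22.692
T = 22.692 / 6.183 = 3.670063… → 3.67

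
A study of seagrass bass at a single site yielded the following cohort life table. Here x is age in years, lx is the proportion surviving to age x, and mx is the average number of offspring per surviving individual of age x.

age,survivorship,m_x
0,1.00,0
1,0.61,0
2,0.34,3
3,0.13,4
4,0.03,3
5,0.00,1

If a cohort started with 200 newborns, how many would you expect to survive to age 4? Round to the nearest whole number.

6

Expected survivors = N0 · l_4 = 200 × 0.03 = 6 → 6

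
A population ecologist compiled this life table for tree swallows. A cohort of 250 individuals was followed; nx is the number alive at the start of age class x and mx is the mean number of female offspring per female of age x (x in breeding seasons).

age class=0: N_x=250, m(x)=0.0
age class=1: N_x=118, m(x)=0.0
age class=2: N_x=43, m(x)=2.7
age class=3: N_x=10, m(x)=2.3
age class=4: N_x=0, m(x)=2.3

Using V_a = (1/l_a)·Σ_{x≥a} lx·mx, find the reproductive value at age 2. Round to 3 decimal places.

3.235

lx = nx/n0 = nx/250: 1, 0.472, 0.172, 0.04, 0
lx·mx for x ≥ 2: 0.4644, 0.092, 0 → sum = 0.5564
V_2 = 0.5564 / l_2 = 0.5564 / 0.172 = 3.234884… → 3.235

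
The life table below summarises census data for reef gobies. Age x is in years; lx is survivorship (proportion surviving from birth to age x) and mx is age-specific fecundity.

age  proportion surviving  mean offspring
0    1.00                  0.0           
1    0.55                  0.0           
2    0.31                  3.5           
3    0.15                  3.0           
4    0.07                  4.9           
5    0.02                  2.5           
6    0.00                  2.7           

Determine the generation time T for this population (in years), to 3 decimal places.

2.667

lx·mx: 0, 0, 1.085, 0.45, 0.343, 0.05, 0 → R0 = 1.928
x·lx·mx: 0, 0, 2.17, 1.35, 1.372, 0.25, 0 → Σ = 5.142
T = 5.142 / 1.928 = 2.667012… → 2.667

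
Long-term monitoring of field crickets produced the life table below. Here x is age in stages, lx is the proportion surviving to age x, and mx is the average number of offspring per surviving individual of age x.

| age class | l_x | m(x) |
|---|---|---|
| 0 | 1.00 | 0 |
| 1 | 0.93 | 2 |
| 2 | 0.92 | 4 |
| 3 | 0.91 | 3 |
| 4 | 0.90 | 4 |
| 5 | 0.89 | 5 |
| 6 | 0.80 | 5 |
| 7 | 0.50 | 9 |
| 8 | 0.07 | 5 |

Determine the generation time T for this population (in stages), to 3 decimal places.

lx·mx: 0, 1.86, 3.68, 2.73, 3.6, 4.45, 4, 4.5, 0.35 → R0 = 25.17
x·lx·mx: 0, 1.86, 7.36, 8.19, 14.4, 22.25, 24, 31.5, 2.8 → Σ = 112.36
T = 112.36 / 25.17 = 4.464044… → 4.464

4.464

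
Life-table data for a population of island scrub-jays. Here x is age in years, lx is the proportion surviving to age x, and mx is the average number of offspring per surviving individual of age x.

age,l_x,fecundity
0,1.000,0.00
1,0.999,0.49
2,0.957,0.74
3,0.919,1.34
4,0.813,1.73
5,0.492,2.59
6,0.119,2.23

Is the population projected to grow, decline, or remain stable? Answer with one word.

growing

R0 = Σ lx·mx = 0 + 0.48951 + 0.70818 + 1.23146 + 1.40649 + 1.27428 + 0.26537 = 5.37529
R0 > 1, so the population is growing.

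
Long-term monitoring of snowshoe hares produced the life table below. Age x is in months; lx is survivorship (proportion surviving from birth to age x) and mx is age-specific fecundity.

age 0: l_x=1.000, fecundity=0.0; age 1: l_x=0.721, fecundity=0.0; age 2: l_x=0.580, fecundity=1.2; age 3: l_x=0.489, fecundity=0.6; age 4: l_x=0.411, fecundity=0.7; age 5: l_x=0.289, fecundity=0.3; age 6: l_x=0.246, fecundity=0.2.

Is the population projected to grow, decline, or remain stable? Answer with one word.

growing

R0 = Σ lx·mx = 0 + 0 + 0.696 + 0.2934 + 0.2877 + 0.0867 + 0.0492 = 1.413
R0 > 1, so the population is growing.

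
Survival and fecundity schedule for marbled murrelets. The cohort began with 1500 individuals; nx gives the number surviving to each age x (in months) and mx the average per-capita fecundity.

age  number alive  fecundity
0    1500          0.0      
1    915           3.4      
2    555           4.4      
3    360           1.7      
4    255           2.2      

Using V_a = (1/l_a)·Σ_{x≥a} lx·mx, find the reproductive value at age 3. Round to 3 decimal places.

lx = nx/n0 = nx/1500: 1, 0.61, 0.37, 0.24, 0.17
lx·mx for x ≥ 3: 0.408, 0.374 → sum = 0.782
V_3 = 0.782 / l_3 = 0.782 / 0.24 = 3.258333… → 3.258

3.258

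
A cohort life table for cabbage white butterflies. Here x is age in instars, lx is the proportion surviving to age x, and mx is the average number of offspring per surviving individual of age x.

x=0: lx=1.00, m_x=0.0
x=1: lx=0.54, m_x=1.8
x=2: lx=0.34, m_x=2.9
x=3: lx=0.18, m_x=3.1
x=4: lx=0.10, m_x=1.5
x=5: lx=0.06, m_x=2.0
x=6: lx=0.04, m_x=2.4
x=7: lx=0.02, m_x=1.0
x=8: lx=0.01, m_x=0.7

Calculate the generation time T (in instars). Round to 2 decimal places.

2.27

lx·mx: 0, 0.972, 0.986, 0.558, 0.15, 0.12, 0.096, 0.02, 0.007 → R0 = 2.909
x·lx·mx: 0, 0.972, 1.972, 1.674, 0.6, 0.6, 0.576, 0.14, 0.056 → Σ = 6.59
T = 6.59 / 2.909 = 2.265383… → 2.27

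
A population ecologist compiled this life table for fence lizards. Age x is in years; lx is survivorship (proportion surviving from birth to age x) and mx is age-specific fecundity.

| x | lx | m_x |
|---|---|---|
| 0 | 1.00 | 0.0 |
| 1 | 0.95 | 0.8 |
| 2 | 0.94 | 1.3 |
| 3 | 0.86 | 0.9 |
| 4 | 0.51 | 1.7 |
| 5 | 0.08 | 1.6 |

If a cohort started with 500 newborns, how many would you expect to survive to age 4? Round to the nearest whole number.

Expected survivors = N0 · l_4 = 500 × 0.51 = 255 → 255

255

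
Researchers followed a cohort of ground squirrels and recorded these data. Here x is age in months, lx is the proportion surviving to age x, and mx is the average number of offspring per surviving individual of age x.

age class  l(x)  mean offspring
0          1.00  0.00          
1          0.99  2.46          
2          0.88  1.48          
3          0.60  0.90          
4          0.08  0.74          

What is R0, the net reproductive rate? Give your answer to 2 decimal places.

lx·mx by age: 0, 2.4354, 1.3024, 0.54, 0.0592
R0 = Σ lx·mx = 4.337 → 4.34

4.34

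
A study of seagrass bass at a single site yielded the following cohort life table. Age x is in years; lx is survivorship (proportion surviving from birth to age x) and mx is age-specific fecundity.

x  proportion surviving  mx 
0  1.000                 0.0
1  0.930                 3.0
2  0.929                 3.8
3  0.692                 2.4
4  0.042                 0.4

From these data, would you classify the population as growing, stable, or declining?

R0 = Σ lx·mx = 0 + 2.79 + 3.5302 + 1.6608 + 0.0168 = 7.9978
R0 > 1, so the population is growing.

growing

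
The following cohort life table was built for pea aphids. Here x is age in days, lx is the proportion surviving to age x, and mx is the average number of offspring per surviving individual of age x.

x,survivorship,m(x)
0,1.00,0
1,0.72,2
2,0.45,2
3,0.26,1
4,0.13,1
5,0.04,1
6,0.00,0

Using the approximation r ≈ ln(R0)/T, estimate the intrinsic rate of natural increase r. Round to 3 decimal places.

R0 = Σ lx·mx = 0 + 1.44 + 0.9 + 0.26 + 0.13 + 0.04 + 0 = 2.77
Σ x·lx·mx = 4.74; T = 4.74/2.77 = 1.71119…
r ≈ ln(R0)/T = ln(2.77)/1.71119… = 0.5954… → 0.595

0.595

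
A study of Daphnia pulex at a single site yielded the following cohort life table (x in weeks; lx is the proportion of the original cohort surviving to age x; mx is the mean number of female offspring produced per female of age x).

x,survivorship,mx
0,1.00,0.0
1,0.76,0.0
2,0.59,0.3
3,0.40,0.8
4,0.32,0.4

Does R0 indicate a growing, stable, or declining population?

declining

R0 = Σ lx·mx = 0 + 0 + 0.177 + 0.32 + 0.128 = 0.625
R0 < 1, so the population is declining.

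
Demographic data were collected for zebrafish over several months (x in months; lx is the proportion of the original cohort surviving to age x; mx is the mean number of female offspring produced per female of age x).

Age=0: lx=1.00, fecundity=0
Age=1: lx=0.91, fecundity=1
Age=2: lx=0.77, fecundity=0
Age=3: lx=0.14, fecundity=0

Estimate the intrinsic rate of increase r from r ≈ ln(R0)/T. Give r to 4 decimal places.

-0.0943

R0 = Σ lx·mx = 0 + 0.91 + 0 + 0 = 0.91
Σ x·lx·mx = 0.91; T = 0.91/0.91 = 1
r ≈ ln(R0)/T = ln(0.91)/1 = -0.094311… → -0.0943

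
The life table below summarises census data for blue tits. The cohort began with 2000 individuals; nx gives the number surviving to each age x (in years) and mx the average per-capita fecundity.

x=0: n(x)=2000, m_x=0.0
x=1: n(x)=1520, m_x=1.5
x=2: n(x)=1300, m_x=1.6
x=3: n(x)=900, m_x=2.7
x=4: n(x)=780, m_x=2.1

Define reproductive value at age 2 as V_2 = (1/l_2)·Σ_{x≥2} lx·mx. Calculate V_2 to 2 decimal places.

lx = nx/n0 = nx/2000: 1, 0.76, 0.65, 0.45, 0.39
lx·mx for x ≥ 2: 1.04, 1.215, 0.819 → sum = 3.074
V_2 = 3.074 / l_2 = 3.074 / 0.65 = 4.729231… → 4.73

4.73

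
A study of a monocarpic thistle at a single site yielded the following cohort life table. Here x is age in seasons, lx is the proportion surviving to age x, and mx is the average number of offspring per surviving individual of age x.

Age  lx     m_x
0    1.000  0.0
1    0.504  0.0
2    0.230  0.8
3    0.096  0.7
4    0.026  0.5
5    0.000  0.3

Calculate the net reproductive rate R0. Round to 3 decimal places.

0.264

lx·mx by age: 0, 0, 0.184, 0.0672, 0.013, 0
R0 = Σ lx·mx = 0.2642 → 0.264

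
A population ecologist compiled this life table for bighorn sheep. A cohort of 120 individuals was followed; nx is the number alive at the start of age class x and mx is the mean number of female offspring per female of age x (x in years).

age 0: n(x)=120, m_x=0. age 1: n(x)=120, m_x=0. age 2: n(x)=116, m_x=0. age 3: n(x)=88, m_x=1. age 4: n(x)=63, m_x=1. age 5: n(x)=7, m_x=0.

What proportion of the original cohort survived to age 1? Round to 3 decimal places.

1.000

l_1 = n_1/n_0 = 120/120 = 1 → 1.000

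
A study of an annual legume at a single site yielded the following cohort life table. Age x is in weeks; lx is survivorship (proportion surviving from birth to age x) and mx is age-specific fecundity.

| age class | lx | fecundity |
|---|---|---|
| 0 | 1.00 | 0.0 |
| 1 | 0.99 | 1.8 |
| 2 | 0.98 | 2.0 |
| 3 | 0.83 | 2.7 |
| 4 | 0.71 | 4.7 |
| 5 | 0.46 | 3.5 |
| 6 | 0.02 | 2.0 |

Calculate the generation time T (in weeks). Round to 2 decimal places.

3.11

lx·mx: 0, 1.782, 1.96, 2.241, 3.337, 1.61, 0.04 → R0 = 10.97
x·lx·mx: 0, 1.782, 3.92, 6.723, 13.348, 8.05, 0.24 → Σ = 34.063
T = 34.063 / 10.97 = 3.105105… → 3.11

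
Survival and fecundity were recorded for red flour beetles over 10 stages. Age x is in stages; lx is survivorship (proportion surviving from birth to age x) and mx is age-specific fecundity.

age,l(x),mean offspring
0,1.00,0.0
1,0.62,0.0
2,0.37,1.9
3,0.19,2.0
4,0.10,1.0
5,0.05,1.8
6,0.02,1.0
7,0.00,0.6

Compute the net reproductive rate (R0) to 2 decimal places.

lx·mx by age: 0, 0, 0.703, 0.38, 0.1, 0.09, 0.02, 0
R0 = Σ lx·mx = 1.293 → 1.29

1.29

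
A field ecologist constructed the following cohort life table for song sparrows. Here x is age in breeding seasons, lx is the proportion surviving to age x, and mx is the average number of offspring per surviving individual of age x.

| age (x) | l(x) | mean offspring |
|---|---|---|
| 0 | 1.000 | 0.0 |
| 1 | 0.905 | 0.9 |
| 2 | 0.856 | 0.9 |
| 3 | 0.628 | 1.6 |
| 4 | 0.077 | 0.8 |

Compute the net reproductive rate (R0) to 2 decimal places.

2.65

lx·mx by age: 0, 0.8145, 0.7704, 1.0048, 0.0616
R0 = Σ lx·mx = 2.6513 → 2.65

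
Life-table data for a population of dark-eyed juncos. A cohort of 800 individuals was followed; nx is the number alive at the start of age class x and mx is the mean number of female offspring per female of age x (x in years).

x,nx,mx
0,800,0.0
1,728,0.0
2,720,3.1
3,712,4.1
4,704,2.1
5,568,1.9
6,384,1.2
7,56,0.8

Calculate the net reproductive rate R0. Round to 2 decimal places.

lx = nx/n0 = nx/800: 1, 0.91, 0.9, 0.89, 0.88, 0.71, 0.48, 0.07
lx·mx by age: 0, 0, 2.79, 3.649, 1.848, 1.349, 0.576, 0.056
R0 = Σ lx·mx = 10.268 → 10.27

10.27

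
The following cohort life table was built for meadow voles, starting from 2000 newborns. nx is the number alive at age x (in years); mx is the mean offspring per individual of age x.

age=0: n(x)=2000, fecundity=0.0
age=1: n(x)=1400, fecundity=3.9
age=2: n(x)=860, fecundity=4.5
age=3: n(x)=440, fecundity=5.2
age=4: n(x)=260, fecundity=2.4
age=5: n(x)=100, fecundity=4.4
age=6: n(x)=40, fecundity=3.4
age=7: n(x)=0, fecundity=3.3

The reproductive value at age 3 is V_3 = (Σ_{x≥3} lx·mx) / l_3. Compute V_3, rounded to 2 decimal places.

7.93

lx = nx/n0 = nx/2000: 1, 0.7, 0.43, 0.22, 0.13, 0.05, 0.02, 0
lx·mx for x ≥ 3: 1.144, 0.312, 0.22, 0.068, 0 → sum = 1.744
V_3 = 1.744 / l_3 = 1.744 / 0.22 = 7.927273… → 7.93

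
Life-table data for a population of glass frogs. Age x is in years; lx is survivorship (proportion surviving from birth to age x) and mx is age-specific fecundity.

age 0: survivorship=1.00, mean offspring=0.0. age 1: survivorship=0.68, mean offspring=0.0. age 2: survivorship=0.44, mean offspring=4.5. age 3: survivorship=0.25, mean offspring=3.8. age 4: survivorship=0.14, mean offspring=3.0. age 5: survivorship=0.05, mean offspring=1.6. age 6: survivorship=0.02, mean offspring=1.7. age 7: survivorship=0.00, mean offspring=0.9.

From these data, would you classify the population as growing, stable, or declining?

R0 = Σ lx·mx = 0 + 0 + 1.98 + 0.95 + 0.42 + 0.08 + 0.034 + 0 = 3.464
R0 > 1, so the population is growing.

growing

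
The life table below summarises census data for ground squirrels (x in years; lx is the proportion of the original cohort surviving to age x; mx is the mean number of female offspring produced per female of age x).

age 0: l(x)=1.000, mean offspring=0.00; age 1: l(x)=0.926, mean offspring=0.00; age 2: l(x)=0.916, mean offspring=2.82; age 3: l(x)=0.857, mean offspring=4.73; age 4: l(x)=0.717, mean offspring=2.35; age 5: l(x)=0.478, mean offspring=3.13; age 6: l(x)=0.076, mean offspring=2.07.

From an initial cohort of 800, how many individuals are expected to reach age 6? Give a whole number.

61

Expected survivors = N0 · l_6 = 800 × 0.076 = 60.8 → 61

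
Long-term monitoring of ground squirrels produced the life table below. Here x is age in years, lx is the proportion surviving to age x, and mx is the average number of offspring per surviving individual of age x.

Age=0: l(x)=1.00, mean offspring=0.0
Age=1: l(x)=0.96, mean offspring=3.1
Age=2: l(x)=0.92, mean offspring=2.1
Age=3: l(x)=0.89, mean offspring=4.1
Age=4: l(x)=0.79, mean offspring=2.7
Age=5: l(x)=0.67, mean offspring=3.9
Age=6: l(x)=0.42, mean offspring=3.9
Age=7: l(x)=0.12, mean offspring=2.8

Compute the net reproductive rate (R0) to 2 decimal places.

lx·mx by age: 0, 2.976, 1.932, 3.649, 2.133, 2.613, 1.638, 0.336
R0 = Σ lx·mx = 15.277 → 15.28

15.28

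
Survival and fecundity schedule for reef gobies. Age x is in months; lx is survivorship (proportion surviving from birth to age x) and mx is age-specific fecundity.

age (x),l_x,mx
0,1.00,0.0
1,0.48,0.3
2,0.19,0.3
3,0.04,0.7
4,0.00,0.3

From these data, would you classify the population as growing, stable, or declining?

R0 = Σ lx·mx = 0 + 0.144 + 0.057 + 0.028 + 0 = 0.229
R0 < 1, so the population is declining.

declining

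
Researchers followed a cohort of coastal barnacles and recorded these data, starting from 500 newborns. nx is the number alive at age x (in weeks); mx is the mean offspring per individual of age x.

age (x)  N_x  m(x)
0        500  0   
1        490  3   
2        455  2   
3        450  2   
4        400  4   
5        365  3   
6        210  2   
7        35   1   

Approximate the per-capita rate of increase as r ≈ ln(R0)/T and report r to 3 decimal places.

lx = nx/n0 = nx/500: 1, 0.98, 0.91, 0.9, 0.8, 0.73, 0.42, 0.07
R0 = Σ lx·mx = 0 + 2.94 + 1.82 + 1.8 + 3.2 + 2.19 + 0.84 + 0.07 = 12.86
Σ x·lx·mx = 41.26; T = 41.26/12.86 = 3.2084…
r ≈ ln(R0)/T = ln(12.86)/3.2084… = 0.79607… → 0.796

0.796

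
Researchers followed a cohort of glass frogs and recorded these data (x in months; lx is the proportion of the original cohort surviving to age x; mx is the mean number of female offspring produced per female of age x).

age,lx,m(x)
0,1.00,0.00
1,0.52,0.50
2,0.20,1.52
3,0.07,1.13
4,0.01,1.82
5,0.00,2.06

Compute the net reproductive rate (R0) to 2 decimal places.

0.66

lx·mx by age: 0, 0.26, 0.304, 0.0791, 0.0182, 0
R0 = Σ lx·mx = 0.6613 → 0.66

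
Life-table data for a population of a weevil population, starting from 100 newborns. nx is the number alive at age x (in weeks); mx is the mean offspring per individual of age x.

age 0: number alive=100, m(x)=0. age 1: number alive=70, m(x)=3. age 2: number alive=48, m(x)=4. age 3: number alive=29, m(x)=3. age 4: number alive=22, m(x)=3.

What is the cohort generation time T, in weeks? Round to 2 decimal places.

lx = nx/n0 = nx/100: 1, 0.7, 0.48, 0.29, 0.22
lx·mx: 0, 2.1, 1.92, 0.87, 0.66 → R0 = 5.55
x·lx·mx: 0, 2.1, 3.84, 2.61, 2.64 → Σ = 11.19
T = 11.19 / 5.55 = 2.016216… → 2.02

2.02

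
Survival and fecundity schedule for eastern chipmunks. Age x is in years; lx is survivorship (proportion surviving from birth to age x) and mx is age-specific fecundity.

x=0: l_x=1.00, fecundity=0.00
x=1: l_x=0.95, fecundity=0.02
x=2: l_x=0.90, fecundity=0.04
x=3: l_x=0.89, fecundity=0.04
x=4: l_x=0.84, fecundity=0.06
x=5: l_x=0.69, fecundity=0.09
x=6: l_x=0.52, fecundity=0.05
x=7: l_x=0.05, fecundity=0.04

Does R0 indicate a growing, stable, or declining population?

declining

R0 = Σ lx·mx = 0 + 0.019 + 0.036 + 0.0356 + 0.0504 + 0.0621 + 0.026 + 0.002 = 0.2311
R0 < 1, so the population is declining.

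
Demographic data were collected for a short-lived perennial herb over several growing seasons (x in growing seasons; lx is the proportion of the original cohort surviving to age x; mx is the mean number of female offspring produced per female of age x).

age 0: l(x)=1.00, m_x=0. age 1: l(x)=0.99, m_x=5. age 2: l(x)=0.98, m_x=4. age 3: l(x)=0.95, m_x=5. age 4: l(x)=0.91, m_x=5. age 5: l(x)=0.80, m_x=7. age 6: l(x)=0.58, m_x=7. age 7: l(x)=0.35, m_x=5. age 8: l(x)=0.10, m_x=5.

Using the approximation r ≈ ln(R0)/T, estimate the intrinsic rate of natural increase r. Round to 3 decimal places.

0.899

R0 = Σ lx·mx = 0 + 4.95 + 3.92 + 4.75 + 4.55 + 5.6 + 4.06 + 1.75 + 0.5 = 30.08
Σ x·lx·mx = 113.85; T = 113.85/30.08 = 3.78491…
r ≈ ln(R0)/T = ln(30.08)/3.78491… = 0.89932… → 0.899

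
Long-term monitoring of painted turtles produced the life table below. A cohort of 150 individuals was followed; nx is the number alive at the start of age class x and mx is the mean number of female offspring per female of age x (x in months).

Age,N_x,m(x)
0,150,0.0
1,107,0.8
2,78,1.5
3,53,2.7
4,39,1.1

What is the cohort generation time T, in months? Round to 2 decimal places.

2.37

lx = nx/n0 = nx/150: 1, 0.71333…, 0.52, 0.35333…, 0.26
lx·mx: 0, 0.570667…, 0.78, 0.954…, 0.286 → R0 = 2.590667…
x·lx·mx: 0, 0.570667…, 1.56, 2.862…, 1.144 → Σ = 6.136667…
T = 6.136667… / 2.590667… = 2.36876… → 2.37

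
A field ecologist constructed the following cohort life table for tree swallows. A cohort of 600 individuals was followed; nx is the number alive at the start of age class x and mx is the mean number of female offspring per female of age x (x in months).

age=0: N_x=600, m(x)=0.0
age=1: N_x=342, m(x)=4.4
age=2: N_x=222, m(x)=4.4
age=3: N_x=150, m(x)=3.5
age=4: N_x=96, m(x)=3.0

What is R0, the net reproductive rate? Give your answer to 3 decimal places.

5.491

lx = nx/n0 = nx/600: 1, 0.57, 0.37, 0.25, 0.16
lx·mx by age: 0, 2.508, 1.628, 0.875, 0.48
R0 = Σ lx·mx = 5.491 → 5.491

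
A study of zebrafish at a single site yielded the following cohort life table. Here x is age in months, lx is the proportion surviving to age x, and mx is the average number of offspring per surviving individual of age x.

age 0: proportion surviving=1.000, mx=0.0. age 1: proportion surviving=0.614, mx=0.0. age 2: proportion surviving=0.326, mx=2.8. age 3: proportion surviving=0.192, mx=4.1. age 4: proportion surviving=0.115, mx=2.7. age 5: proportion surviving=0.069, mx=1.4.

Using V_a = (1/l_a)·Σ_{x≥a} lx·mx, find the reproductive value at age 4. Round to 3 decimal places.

lx·mx for x ≥ 4: 0.3105, 0.0966 → sum = 0.4071
V_4 = 0.4071 / l_4 = 0.4071 / 0.115 = 3.54 → 3.540

3.540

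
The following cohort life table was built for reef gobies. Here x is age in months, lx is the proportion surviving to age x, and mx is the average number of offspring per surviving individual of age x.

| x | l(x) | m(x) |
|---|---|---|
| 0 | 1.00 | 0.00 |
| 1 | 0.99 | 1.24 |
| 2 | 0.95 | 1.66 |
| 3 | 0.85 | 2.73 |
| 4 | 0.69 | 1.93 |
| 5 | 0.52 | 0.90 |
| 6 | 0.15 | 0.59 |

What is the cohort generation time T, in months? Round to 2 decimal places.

lx·mx: 0, 1.2276, 1.577, 2.3205, 1.3317, 0.468, 0.0885 → R0 = 7.0133
x·lx·mx: 0, 1.2276, 3.154, 6.9615, 5.3268, 2.34, 0.531 → Σ = 19.5409
T = 19.5409 / 7.0133 = 2.786263… → 2.79

2.79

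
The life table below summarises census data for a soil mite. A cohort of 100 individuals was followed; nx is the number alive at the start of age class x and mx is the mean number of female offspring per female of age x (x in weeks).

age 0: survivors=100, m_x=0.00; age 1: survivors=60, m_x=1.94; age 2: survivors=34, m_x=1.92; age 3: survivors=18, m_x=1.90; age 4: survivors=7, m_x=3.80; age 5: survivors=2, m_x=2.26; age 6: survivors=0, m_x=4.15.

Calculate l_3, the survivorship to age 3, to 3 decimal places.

l_3 = n_3/n_0 = 18/100 = 0.18 → 0.180

0.180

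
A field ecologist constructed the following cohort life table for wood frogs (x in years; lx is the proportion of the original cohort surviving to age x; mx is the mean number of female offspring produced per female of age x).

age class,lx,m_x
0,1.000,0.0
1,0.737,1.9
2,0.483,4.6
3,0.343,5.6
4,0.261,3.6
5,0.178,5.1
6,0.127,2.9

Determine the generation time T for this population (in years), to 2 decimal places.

2.85

lx·mx: 0, 1.4003, 2.2218, 1.9208, 0.9396, 0.9078, 0.3683 → R0 = 7.7586
x·lx·mx: 0, 1.4003, 4.4436, 5.7624, 3.7584, 4.539, 2.2098 → Σ = 22.1135
T = 22.1135 / 7.7586 = 2.850192… → 2.85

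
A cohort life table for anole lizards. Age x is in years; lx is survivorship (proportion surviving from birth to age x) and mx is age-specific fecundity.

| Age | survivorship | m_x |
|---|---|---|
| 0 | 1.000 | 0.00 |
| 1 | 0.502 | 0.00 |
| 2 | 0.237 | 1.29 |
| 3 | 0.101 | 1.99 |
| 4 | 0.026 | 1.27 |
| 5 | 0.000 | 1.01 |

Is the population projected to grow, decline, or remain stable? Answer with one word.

R0 = Σ lx·mx = 0 + 0 + 0.30573 + 0.20099 + 0.03302 + 0 = 0.53974
R0 < 1, so the population is declining.

declining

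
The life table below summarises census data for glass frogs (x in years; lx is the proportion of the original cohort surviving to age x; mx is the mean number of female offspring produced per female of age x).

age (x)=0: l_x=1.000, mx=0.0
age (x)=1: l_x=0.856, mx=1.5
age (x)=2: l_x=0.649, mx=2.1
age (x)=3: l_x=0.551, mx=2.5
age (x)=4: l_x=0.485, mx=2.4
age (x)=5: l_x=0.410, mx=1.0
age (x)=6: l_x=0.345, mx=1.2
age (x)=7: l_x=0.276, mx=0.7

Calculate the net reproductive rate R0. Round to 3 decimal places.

6.206

lx·mx by age: 0, 1.284, 1.3629, 1.3775, 1.164, 0.41, 0.414, 0.1932
R0 = Σ lx·mx = 6.2056 → 6.206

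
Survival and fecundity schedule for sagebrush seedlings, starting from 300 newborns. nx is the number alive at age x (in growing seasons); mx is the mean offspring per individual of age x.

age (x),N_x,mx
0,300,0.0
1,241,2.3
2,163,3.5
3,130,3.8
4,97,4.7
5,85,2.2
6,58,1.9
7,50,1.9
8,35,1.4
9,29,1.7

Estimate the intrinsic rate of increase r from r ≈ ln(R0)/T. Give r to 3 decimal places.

lx = nx/n0 = nx/300: 1, 0.80333…, 0.54333…, 0.43333…, 0.32333…, 0.28333…, 0.19333…, 0.16667…, 0.11667…, 0.09667…
R0 = Σ lx·mx = 0 + 1.84767… + 1.90167… + 1.64667… + 1.51967… + 0.62333… + 0.36733… + 0.31667… + 0.16333… + 0.16433… = 8.550667…
Σ x·lx·mx = 26.992667…; T = 26.992667…/8.550667… = 3.15679…
r ≈ ln(R0)/T = ln(8.550667…)/3.15679… = 0.67981… → 0.680

0.680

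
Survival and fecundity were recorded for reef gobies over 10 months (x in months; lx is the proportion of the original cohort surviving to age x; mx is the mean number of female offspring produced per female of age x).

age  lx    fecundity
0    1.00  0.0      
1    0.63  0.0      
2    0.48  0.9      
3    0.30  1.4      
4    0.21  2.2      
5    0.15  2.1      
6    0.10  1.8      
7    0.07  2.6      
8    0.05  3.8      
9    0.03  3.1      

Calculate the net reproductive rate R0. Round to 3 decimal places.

lx·mx by age: 0, 0, 0.432, 0.42, 0.462, 0.315, 0.18, 0.182, 0.19, 0.093
R0 = Σ lx·mx = 2.274 → 2.274

2.274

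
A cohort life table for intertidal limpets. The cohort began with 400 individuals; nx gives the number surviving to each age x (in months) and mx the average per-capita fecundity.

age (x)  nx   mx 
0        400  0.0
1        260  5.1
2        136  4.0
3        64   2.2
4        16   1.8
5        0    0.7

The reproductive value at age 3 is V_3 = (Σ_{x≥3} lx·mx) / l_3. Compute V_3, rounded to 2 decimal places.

2.65

lx = nx/n0 = nx/400: 1, 0.65, 0.34, 0.16, 0.04, 0
lx·mx for x ≥ 3: 0.352, 0.072, 0 → sum = 0.424
V_3 = 0.424 / l_3 = 0.424 / 0.16 = 2.65 → 2.65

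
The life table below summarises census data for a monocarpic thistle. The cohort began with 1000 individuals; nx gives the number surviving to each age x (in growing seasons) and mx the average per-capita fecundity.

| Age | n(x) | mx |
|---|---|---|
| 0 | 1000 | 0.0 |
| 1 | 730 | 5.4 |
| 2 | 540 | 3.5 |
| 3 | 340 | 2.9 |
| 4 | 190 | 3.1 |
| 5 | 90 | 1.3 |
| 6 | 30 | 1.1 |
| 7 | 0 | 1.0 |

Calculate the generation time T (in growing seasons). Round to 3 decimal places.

lx = nx/n0 = nx/1000: 1, 0.73, 0.54, 0.34, 0.19, 0.09, 0.03, 0
lx·mx: 0, 3.942, 1.89, 0.986, 0.589, 0.117, 0.033, 0 → R0 = 7.557
x·lx·mx: 0, 3.942, 3.78, 2.958, 2.356, 0.585, 0.198, 0 → Σ = 13.819
T = 13.819 / 7.557 = 1.828636… → 1.829

1.829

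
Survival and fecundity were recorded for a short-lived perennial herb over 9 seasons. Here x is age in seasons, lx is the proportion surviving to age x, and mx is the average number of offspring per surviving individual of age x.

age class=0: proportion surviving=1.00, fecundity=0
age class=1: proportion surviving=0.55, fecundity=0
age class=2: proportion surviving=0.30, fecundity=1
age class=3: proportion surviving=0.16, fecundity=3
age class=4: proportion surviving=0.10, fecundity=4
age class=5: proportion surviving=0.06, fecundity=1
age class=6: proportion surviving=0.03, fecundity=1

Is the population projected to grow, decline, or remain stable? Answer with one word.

R0 = Σ lx·mx = 0 + 0 + 0.3 + 0.48 + 0.4 + 0.06 + 0.03 = 1.27
R0 > 1, so the population is growing.

growing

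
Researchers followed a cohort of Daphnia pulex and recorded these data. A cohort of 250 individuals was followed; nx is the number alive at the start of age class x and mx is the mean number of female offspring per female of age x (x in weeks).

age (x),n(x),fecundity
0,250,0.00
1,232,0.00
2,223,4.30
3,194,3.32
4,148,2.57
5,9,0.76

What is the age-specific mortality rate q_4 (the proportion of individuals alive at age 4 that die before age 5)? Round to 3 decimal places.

lx = nx/n0 = nx/250: 1, 0.928, 0.892, 0.776, 0.592, 0.036
q_4 = (l_4 − l_5) / l_4 = (0.592 − 0.036) / 0.592
     = 0.556 / 0.592 = 0.939189… → 0.939

0.939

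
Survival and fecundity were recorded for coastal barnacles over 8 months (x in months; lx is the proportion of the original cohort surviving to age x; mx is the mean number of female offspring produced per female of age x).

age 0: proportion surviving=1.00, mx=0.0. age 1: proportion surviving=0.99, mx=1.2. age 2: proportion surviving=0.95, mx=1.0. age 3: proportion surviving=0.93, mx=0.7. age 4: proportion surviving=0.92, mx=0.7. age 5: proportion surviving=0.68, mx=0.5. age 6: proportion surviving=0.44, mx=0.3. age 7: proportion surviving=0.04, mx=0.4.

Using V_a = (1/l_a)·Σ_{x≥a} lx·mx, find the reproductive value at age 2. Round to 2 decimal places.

2.88

lx·mx for x ≥ 2: 0.95, 0.651, 0.644, 0.34, 0.132, 0.016 → sum = 2.733
V_2 = 2.733 / l_2 = 2.733 / 0.95 = 2.876842… → 2.88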